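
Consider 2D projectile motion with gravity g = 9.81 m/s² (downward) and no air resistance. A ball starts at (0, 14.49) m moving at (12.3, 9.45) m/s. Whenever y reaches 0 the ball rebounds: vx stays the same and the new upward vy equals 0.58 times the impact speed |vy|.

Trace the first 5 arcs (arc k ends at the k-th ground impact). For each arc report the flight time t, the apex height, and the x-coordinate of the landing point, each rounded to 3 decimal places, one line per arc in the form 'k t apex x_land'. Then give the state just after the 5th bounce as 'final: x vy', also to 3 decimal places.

Arc 1: start y=14.490, vy=9.450 → t=2.934, apex=19.042, x_land=36.083, impact vy=-19.329
  bounce: vy ← 0.58·19.329 = 11.211
Arc 2: start y=0.000, vy=11.211 → t=2.286, apex=6.406, x_land=64.196, impact vy=-11.211
  bounce: vy ← 0.58·11.211 = 6.502
Arc 3: start y=0.000, vy=6.502 → t=1.326, apex=2.155, x_land=80.501, impact vy=-6.502
  bounce: vy ← 0.58·6.502 = 3.771
Arc 4: start y=0.000, vy=3.771 → t=0.769, apex=0.725, x_land=89.958, impact vy=-3.771
  bounce: vy ← 0.58·3.771 = 2.187
Arc 5: start y=0.000, vy=2.187 → t=0.446, apex=0.244, x_land=95.443, impact vy=-2.187
  bounce: vy ← 0.58·2.187 = 1.269

1 2.934 19.042 36.083
2 2.286 6.406 64.196
3 1.326 2.155 80.501
4 0.769 0.725 89.958
5 0.446 0.244 95.443
final: 95.443 1.269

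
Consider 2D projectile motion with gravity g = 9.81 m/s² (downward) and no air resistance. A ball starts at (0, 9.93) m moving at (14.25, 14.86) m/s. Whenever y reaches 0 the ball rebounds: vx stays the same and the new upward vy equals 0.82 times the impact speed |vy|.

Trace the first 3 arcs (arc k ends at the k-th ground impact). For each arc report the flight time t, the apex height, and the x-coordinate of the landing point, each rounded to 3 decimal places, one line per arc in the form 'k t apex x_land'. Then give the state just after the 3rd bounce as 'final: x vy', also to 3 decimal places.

Arc 1: start y=9.930, vy=14.860 → t=3.593, apex=21.185, x_land=51.200, impact vy=-20.387
  bounce: vy ← 0.82·20.387 = 16.718
Arc 2: start y=0.000, vy=16.718 → t=3.408, apex=14.245, x_land=99.769, impact vy=-16.718
  bounce: vy ← 0.82·16.718 = 13.708
Arc 3: start y=0.000, vy=13.708 → t=2.795, apex=9.578, x_land=139.594, impact vy=-13.708
  bounce: vy ← 0.82·13.708 = 11.241

1 3.593 21.185 51.200
2 3.408 14.245 99.769
3 2.795 9.578 139.594
final: 139.594 11.241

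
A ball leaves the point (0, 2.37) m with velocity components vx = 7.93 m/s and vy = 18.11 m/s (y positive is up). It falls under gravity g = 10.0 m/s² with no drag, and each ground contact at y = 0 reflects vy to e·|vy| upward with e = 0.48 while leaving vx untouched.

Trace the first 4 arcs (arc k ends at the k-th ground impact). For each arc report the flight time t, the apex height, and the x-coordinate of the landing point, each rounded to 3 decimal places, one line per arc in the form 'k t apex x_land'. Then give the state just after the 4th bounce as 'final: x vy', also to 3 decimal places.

1 3.748 18.769 29.725
2 1.860 4.324 44.475
3 0.893 0.996 51.554
4 0.429 0.230 54.953
final: 54.953 1.028

Arc 1: start y=2.370, vy=18.110 → t=3.748, apex=18.769, x_land=29.725, impact vy=-19.375
  bounce: vy ← 0.48·19.375 = 9.300
Arc 2: start y=0.000, vy=9.300 → t=1.860, apex=4.324, x_land=44.475, impact vy=-9.300
  bounce: vy ← 0.48·9.300 = 4.464
Arc 3: start y=0.000, vy=4.464 → t=0.893, apex=0.996, x_land=51.554, impact vy=-4.464
  bounce: vy ← 0.48·4.464 = 2.143
Arc 4: start y=0.000, vy=2.143 → t=0.429, apex=0.230, x_land=54.953, impact vy=-2.143
  bounce: vy ← 0.48·2.143 = 1.028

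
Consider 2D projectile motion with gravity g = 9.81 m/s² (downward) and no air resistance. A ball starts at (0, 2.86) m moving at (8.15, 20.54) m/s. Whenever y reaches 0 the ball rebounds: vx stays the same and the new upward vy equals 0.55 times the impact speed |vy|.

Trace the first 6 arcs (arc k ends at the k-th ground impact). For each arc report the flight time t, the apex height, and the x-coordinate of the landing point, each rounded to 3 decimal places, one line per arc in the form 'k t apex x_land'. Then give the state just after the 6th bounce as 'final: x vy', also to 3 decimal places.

1 4.322 24.363 35.228
2 2.452 7.370 55.208
3 1.348 2.229 66.197
4 0.742 0.674 72.241
5 0.408 0.204 75.565
6 0.224 0.062 77.394
final: 77.394 0.605

Arc 1: start y=2.860, vy=20.540 → t=4.322, apex=24.363, x_land=35.228, impact vy=-21.863
  bounce: vy ← 0.55·21.863 = 12.025
Arc 2: start y=0.000, vy=12.025 → t=2.452, apex=7.370, x_land=55.208, impact vy=-12.025
  bounce: vy ← 0.55·12.025 = 6.614
Arc 3: start y=0.000, vy=6.614 → t=1.348, apex=2.229, x_land=66.197, impact vy=-6.614
  bounce: vy ← 0.55·6.614 = 3.638
Arc 4: start y=0.000, vy=3.638 → t=0.742, apex=0.674, x_land=72.241, impact vy=-3.638
  bounce: vy ← 0.55·3.638 = 2.001
Arc 5: start y=0.000, vy=2.001 → t=0.408, apex=0.204, x_land=75.565, impact vy=-2.001
  bounce: vy ← 0.55·2.001 = 1.100
Arc 6: start y=0.000, vy=1.100 → t=0.224, apex=0.062, x_land=77.394, impact vy=-1.100
  bounce: vy ← 0.55·1.100 = 0.605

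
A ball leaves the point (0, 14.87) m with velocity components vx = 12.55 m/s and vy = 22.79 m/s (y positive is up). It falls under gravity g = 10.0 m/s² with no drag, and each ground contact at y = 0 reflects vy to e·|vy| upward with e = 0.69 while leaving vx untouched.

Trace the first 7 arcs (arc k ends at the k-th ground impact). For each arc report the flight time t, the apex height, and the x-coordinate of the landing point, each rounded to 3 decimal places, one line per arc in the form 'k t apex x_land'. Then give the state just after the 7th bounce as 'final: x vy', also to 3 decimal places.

Arc 1: start y=14.870, vy=22.790 → t=5.137, apex=40.839, x_land=64.469, impact vy=-28.579
  bounce: vy ← 0.69·28.579 = 19.720
Arc 2: start y=0.000, vy=19.720 → t=3.944, apex=19.444, x_land=113.965, impact vy=-19.720
  bounce: vy ← 0.69·19.720 = 13.607
Arc 3: start y=0.000, vy=13.607 → t=2.721, apex=9.257, x_land=148.118, impact vy=-13.607
  bounce: vy ← 0.69·13.607 = 9.389
Arc 4: start y=0.000, vy=9.389 → t=1.878, apex=4.407, x_land=171.683, impact vy=-9.389
  bounce: vy ← 0.69·9.389 = 6.478
Arc 5: start y=0.000, vy=6.478 → t=1.296, apex=2.098, x_land=187.944, impact vy=-6.478
  bounce: vy ← 0.69·6.478 = 4.470
Arc 6: start y=0.000, vy=4.470 → t=0.894, apex=0.999, x_land=199.163, impact vy=-4.470
  bounce: vy ← 0.69·4.470 = 3.084
Arc 7: start y=0.000, vy=3.084 → t=0.617, apex=0.476, x_land=206.905, impact vy=-3.084
  bounce: vy ← 0.69·3.084 = 2.128

1 5.137 40.839 64.469
2 3.944 19.444 113.965
3 2.721 9.257 148.118
4 1.878 4.407 171.683
5 1.296 2.098 187.944
6 0.894 0.999 199.163
7 0.617 0.476 206.905
final: 206.905 2.128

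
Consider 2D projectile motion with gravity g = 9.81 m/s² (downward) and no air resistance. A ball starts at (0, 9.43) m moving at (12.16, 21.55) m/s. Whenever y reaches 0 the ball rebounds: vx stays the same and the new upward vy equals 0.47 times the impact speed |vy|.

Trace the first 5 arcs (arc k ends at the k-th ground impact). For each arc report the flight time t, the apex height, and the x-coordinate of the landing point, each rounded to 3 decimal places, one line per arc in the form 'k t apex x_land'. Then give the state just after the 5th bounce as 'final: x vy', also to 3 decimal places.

1 4.794 33.100 58.301
2 2.442 7.312 87.994
3 1.148 1.615 101.949
4 0.539 0.357 108.509
5 0.254 0.079 111.592
final: 111.592 0.584

Arc 1: start y=9.430, vy=21.550 → t=4.794, apex=33.100, x_land=58.301, impact vy=-25.484
  bounce: vy ← 0.47·25.484 = 11.977
Arc 2: start y=0.000, vy=11.977 → t=2.442, apex=7.312, x_land=87.994, impact vy=-11.977
  bounce: vy ← 0.47·11.977 = 5.629
Arc 3: start y=0.000, vy=5.629 → t=1.148, apex=1.615, x_land=101.949, impact vy=-5.629
  bounce: vy ← 0.47·5.629 = 2.646
Arc 4: start y=0.000, vy=2.646 → t=0.539, apex=0.357, x_land=108.509, impact vy=-2.646
  bounce: vy ← 0.47·2.646 = 1.244
Arc 5: start y=0.000, vy=1.244 → t=0.254, apex=0.079, x_land=111.592, impact vy=-1.244
  bounce: vy ← 0.47·1.244 = 0.584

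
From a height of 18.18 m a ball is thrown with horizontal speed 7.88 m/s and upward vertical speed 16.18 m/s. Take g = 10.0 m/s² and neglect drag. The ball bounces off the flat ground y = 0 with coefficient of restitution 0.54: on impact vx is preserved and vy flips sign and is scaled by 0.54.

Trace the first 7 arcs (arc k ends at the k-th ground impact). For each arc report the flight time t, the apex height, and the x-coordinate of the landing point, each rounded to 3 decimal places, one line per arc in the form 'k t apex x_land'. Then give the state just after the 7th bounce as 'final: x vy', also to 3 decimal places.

Arc 1: start y=18.180, vy=16.180 → t=4.119, apex=31.270, x_land=32.456, impact vy=-25.008
  bounce: vy ← 0.54·25.008 = 13.504
Arc 2: start y=0.000, vy=13.504 → t=2.701, apex=9.118, x_land=53.739, impact vy=-13.504
  bounce: vy ← 0.54·13.504 = 7.292
Arc 3: start y=0.000, vy=7.292 → t=1.458, apex=2.659, x_land=65.231, impact vy=-7.292
  bounce: vy ← 0.54·7.292 = 3.938
Arc 4: start y=0.000, vy=3.938 → t=0.788, apex=0.775, x_land=71.437, impact vy=-3.938
  bounce: vy ← 0.54·3.938 = 2.126
Arc 5: start y=0.000, vy=2.126 → t=0.425, apex=0.226, x_land=74.789, impact vy=-2.126
  bounce: vy ← 0.54·2.126 = 1.148
Arc 6: start y=0.000, vy=1.148 → t=0.230, apex=0.066, x_land=76.598, impact vy=-1.148
  bounce: vy ← 0.54·1.148 = 0.620
Arc 7: start y=0.000, vy=0.620 → t=0.124, apex=0.019, x_land=77.576, impact vy=-0.620
  bounce: vy ← 0.54·0.620 = 0.335

1 4.119 31.270 32.456
2 2.701 9.118 53.739
3 1.458 2.659 65.231
4 0.788 0.775 71.437
5 0.425 0.226 74.789
6 0.230 0.066 76.598
7 0.124 0.019 77.576
final: 77.576 0.335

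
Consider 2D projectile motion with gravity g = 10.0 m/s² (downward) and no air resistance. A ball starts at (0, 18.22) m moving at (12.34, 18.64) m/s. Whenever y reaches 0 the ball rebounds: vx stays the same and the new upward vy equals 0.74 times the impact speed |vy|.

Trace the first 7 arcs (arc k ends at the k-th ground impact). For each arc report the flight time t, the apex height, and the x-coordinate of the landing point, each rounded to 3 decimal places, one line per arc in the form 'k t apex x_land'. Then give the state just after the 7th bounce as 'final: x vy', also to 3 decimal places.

Arc 1: start y=18.220, vy=18.640 → t=4.532, apex=35.592, x_land=55.926, impact vy=-26.681
  bounce: vy ← 0.74·26.681 = 19.744
Arc 2: start y=0.000, vy=19.744 → t=3.949, apex=19.490, x_land=104.653, impact vy=-19.744
  bounce: vy ← 0.74·19.744 = 14.610
Arc 3: start y=0.000, vy=14.610 → t=2.922, apex=10.673, x_land=140.711, impact vy=-14.610
  bounce: vy ← 0.74·14.610 = 10.812
Arc 4: start y=0.000, vy=10.812 → t=2.162, apex=5.845, x_land=167.394, impact vy=-10.812
  bounce: vy ← 0.74·10.812 = 8.001
Arc 5: start y=0.000, vy=8.001 → t=1.600, apex=3.200, x_land=187.139, impact vy=-8.001
  bounce: vy ← 0.74·8.001 = 5.920
Arc 6: start y=0.000, vy=5.920 → t=1.184, apex=1.753, x_land=201.751, impact vy=-5.920
  bounce: vy ← 0.74·5.920 = 4.381
Arc 7: start y=0.000, vy=4.381 → t=0.876, apex=0.960, x_land=212.563, impact vy=-4.381
  bounce: vy ← 0.74·4.381 = 3.242

1 4.532 35.592 55.926
2 3.949 19.490 104.653
3 2.922 10.673 140.711
4 2.162 5.845 167.394
5 1.600 3.200 187.139
6 1.184 1.753 201.751
7 0.876 0.960 212.563
final: 212.563 3.242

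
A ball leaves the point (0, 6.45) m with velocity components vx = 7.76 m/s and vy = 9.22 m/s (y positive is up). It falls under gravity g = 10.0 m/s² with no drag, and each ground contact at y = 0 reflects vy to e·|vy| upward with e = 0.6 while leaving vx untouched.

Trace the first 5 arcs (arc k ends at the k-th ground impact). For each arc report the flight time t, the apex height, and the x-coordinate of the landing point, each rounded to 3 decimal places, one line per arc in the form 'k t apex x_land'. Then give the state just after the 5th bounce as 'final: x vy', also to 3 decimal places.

1 2.385 10.700 18.507
2 1.755 3.852 32.129
3 1.053 1.387 40.303
4 0.632 0.499 45.207
5 0.379 0.180 48.150
final: 48.150 1.138

Arc 1: start y=6.450, vy=9.220 → t=2.385, apex=10.700, x_land=18.507, impact vy=-14.629
  bounce: vy ← 0.6·14.629 = 8.777
Arc 2: start y=0.000, vy=8.777 → t=1.755, apex=3.852, x_land=32.129, impact vy=-8.777
  bounce: vy ← 0.6·8.777 = 5.266
Arc 3: start y=0.000, vy=5.266 → t=1.053, apex=1.387, x_land=40.303, impact vy=-5.266
  bounce: vy ← 0.6·5.266 = 3.160
Arc 4: start y=0.000, vy=3.160 → t=0.632, apex=0.499, x_land=45.207, impact vy=-3.160
  bounce: vy ← 0.6·3.160 = 1.896
Arc 5: start y=0.000, vy=1.896 → t=0.379, apex=0.180, x_land=48.150, impact vy=-1.896
  bounce: vy ← 0.6·1.896 = 1.138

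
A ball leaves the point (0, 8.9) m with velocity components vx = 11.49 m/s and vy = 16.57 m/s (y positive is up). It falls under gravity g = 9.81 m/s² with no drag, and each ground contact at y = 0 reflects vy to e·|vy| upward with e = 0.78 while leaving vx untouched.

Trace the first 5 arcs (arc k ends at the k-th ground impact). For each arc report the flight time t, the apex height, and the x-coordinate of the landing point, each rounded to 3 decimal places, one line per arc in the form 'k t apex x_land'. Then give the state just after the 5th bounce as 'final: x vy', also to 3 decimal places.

Arc 1: start y=8.900, vy=16.570 → t=3.850, apex=22.894, x_land=44.231, impact vy=-21.194
  bounce: vy ← 0.78·21.194 = 16.531
Arc 2: start y=0.000, vy=16.531 → t=3.370, apex=13.929, x_land=82.956, impact vy=-16.531
  bounce: vy ← 0.78·16.531 = 12.894
Arc 3: start y=0.000, vy=12.894 → t=2.629, apex=8.474, x_land=113.161, impact vy=-12.894
  bounce: vy ← 0.78·12.894 = 10.058
Arc 4: start y=0.000, vy=10.058 → t=2.050, apex=5.156, x_land=136.721, impact vy=-10.058
  bounce: vy ← 0.78·10.058 = 7.845
Arc 5: start y=0.000, vy=7.845 → t=1.599, apex=3.137, x_land=155.098, impact vy=-7.845
  bounce: vy ← 0.78·7.845 = 6.119

1 3.850 22.894 44.231
2 3.370 13.929 82.956
3 2.629 8.474 113.161
4 2.050 5.156 136.721
5 1.599 3.137 155.098
final: 155.098 6.119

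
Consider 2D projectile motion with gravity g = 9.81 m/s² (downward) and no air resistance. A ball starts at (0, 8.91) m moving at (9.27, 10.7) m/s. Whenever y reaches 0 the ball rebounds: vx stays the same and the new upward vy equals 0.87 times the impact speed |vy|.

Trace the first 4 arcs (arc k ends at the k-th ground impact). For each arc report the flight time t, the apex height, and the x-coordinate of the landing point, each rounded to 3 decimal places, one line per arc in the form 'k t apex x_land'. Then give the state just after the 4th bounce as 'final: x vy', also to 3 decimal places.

1 2.825 14.745 26.184
2 3.017 11.161 54.150
3 2.625 8.448 78.481
4 2.283 6.394 99.649
final: 99.649 9.744

Arc 1: start y=8.910, vy=10.700 → t=2.825, apex=14.745, x_land=26.184, impact vy=-17.009
  bounce: vy ← 0.87·17.009 = 14.798
Arc 2: start y=0.000, vy=14.798 → t=3.017, apex=11.161, x_land=54.150, impact vy=-14.798
  bounce: vy ← 0.87·14.798 = 12.874
Arc 3: start y=0.000, vy=12.874 → t=2.625, apex=8.448, x_land=78.481, impact vy=-12.874
  bounce: vy ← 0.87·12.874 = 11.200
Arc 4: start y=0.000, vy=11.200 → t=2.283, apex=6.394, x_land=99.649, impact vy=-11.200
  bounce: vy ← 0.87·11.200 = 9.744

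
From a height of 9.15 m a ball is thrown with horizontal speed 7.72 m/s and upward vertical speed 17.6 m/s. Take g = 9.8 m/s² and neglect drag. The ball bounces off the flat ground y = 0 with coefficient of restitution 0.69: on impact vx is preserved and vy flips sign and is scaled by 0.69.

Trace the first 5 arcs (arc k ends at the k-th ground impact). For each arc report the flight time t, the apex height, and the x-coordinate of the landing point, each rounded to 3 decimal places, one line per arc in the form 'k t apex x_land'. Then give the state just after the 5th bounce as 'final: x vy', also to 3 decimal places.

1 4.053 24.954 31.286
2 3.114 11.881 55.328
3 2.149 5.656 71.917
4 1.483 2.693 83.363
5 1.023 1.282 91.261
final: 91.261 3.459

Arc 1: start y=9.150, vy=17.600 → t=4.053, apex=24.954, x_land=31.286, impact vy=-22.116
  bounce: vy ← 0.69·22.116 = 15.260
Arc 2: start y=0.000, vy=15.260 → t=3.114, apex=11.881, x_land=55.328, impact vy=-15.260
  bounce: vy ← 0.69·15.260 = 10.529
Arc 3: start y=0.000, vy=10.529 → t=2.149, apex=5.656, x_land=71.917, impact vy=-10.529
  bounce: vy ← 0.69·10.529 = 7.265
Arc 4: start y=0.000, vy=7.265 → t=1.483, apex=2.693, x_land=83.363, impact vy=-7.265
  bounce: vy ← 0.69·7.265 = 5.013
Arc 5: start y=0.000, vy=5.013 → t=1.023, apex=1.282, x_land=91.261, impact vy=-5.013
  bounce: vy ← 0.69·5.013 = 3.459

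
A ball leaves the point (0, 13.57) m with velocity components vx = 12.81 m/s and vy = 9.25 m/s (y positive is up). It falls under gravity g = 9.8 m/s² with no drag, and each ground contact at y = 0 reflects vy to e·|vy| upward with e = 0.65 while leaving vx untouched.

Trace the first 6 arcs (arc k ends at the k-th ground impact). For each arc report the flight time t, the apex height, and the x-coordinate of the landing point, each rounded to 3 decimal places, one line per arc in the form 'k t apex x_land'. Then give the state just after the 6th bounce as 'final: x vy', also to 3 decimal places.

Arc 1: start y=13.570, vy=9.250 → t=2.857, apex=17.935, x_land=36.599, impact vy=-18.749
  bounce: vy ← 0.65·18.749 = 12.187
Arc 2: start y=0.000, vy=12.187 → t=2.487, apex=7.578, x_land=68.459, impact vy=-12.187
  bounce: vy ← 0.65·12.187 = 7.922
Arc 3: start y=0.000, vy=7.922 → t=1.617, apex=3.202, x_land=89.169, impact vy=-7.922
  bounce: vy ← 0.65·7.922 = 5.149
Arc 4: start y=0.000, vy=5.149 → t=1.051, apex=1.353, x_land=102.630, impact vy=-5.149
  bounce: vy ← 0.65·5.149 = 3.347
Arc 5: start y=0.000, vy=3.347 → t=0.683, apex=0.572, x_land=111.379, impact vy=-3.347
  bounce: vy ← 0.65·3.347 = 2.175
Arc 6: start y=0.000, vy=2.175 → t=0.444, apex=0.241, x_land=117.066, impact vy=-2.175
  bounce: vy ← 0.65·2.175 = 1.414

1 2.857 17.935 36.599
2 2.487 7.578 68.459
3 1.617 3.202 89.169
4 1.051 1.353 102.630
5 0.683 0.572 111.379
6 0.444 0.241 117.066
final: 117.066 1.414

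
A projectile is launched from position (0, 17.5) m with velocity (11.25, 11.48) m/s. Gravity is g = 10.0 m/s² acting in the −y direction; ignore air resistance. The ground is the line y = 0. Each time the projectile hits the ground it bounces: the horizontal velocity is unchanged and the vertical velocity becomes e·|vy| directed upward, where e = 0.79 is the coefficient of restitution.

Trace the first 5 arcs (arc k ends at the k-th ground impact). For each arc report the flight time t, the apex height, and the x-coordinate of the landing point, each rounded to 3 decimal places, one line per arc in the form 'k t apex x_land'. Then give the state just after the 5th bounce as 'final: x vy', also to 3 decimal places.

1 3.343 24.090 37.608
2 3.468 15.034 76.624
3 2.740 9.383 107.446
4 2.164 5.856 131.796
5 1.710 3.655 151.032
final: 151.032 6.754

Arc 1: start y=17.500, vy=11.480 → t=3.343, apex=24.090, x_land=37.608, impact vy=-21.950
  bounce: vy ← 0.79·21.950 = 17.340
Arc 2: start y=0.000, vy=17.340 → t=3.468, apex=15.034, x_land=76.624, impact vy=-17.340
  bounce: vy ← 0.79·17.340 = 13.699
Arc 3: start y=0.000, vy=13.699 → t=2.740, apex=9.383, x_land=107.446, impact vy=-13.699
  bounce: vy ← 0.79·13.699 = 10.822
Arc 4: start y=0.000, vy=10.822 → t=2.164, apex=5.856, x_land=131.796, impact vy=-10.822
  bounce: vy ← 0.79·10.822 = 8.549
Arc 5: start y=0.000, vy=8.549 → t=1.710, apex=3.655, x_land=151.032, impact vy=-8.549
  bounce: vy ← 0.79·8.549 = 6.754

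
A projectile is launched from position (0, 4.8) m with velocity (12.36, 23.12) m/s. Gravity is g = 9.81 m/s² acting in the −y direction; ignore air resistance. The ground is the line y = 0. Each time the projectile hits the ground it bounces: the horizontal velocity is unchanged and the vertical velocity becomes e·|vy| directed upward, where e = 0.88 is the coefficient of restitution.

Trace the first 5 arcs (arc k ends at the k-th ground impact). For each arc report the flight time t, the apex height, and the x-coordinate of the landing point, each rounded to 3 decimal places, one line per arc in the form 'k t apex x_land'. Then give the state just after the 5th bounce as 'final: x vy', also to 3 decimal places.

1 4.913 32.044 60.722
2 4.499 24.815 116.323
3 3.959 19.217 165.253
4 3.484 14.882 208.311
5 3.066 11.524 246.202
final: 246.202 13.232

Arc 1: start y=4.800, vy=23.120 → t=4.913, apex=32.044, x_land=60.722, impact vy=-25.074
  bounce: vy ← 0.88·25.074 = 22.065
Arc 2: start y=0.000, vy=22.065 → t=4.499, apex=24.815, x_land=116.323, impact vy=-22.065
  bounce: vy ← 0.88·22.065 = 19.417
Arc 3: start y=0.000, vy=19.417 → t=3.959, apex=19.217, x_land=165.253, impact vy=-19.417
  bounce: vy ← 0.88·19.417 = 17.087
Arc 4: start y=0.000, vy=17.087 → t=3.484, apex=14.882, x_land=208.311, impact vy=-17.087
  bounce: vy ← 0.88·17.087 = 15.037
Arc 5: start y=0.000, vy=15.037 → t=3.066, apex=11.524, x_land=246.202, impact vy=-15.037
  bounce: vy ← 0.88·15.037 = 13.232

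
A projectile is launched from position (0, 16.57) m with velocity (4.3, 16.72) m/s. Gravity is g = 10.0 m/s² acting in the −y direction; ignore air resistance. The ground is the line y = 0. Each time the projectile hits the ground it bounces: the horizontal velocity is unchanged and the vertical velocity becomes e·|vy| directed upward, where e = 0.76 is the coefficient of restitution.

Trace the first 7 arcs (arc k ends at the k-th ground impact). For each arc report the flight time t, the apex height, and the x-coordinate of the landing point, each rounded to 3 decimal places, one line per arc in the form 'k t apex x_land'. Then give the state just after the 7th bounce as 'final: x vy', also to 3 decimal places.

1 4.144 30.548 17.818
2 3.757 17.644 33.974
3 2.855 10.191 46.252
4 2.170 5.887 55.583
5 1.649 3.400 62.675
6 1.253 1.964 68.065
7 0.953 1.134 72.161
final: 72.161 3.620

Arc 1: start y=16.570, vy=16.720 → t=4.144, apex=30.548, x_land=17.818, impact vy=-24.718
  bounce: vy ← 0.76·24.718 = 18.785
Arc 2: start y=0.000, vy=18.785 → t=3.757, apex=17.644, x_land=33.974, impact vy=-18.785
  bounce: vy ← 0.76·18.785 = 14.277
Arc 3: start y=0.000, vy=14.277 → t=2.855, apex=10.191, x_land=46.252, impact vy=-14.277
  bounce: vy ← 0.76·14.277 = 10.850
Arc 4: start y=0.000, vy=10.850 → t=2.170, apex=5.887, x_land=55.583, impact vy=-10.850
  bounce: vy ← 0.76·10.850 = 8.246
Arc 5: start y=0.000, vy=8.246 → t=1.649, apex=3.400, x_land=62.675, impact vy=-8.246
  bounce: vy ← 0.76·8.246 = 6.267
Arc 6: start y=0.000, vy=6.267 → t=1.253, apex=1.964, x_land=68.065, impact vy=-6.267
  bounce: vy ← 0.76·6.267 = 4.763
Arc 7: start y=0.000, vy=4.763 → t=0.953, apex=1.134, x_land=72.161, impact vy=-4.763
  bounce: vy ← 0.76·4.763 = 3.620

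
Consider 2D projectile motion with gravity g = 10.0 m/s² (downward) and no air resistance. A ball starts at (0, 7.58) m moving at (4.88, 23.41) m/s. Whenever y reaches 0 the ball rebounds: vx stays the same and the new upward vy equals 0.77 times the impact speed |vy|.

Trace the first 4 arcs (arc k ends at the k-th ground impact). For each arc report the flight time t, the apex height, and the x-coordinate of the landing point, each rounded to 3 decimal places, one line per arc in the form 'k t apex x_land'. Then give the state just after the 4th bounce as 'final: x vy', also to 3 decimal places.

1 4.986 34.981 24.332
2 4.073 20.740 44.210
3 3.136 12.297 59.516
4 2.415 7.291 71.302
final: 71.302 9.298

Arc 1: start y=7.580, vy=23.410 → t=4.986, apex=34.981, x_land=24.332, impact vy=-26.450
  bounce: vy ← 0.77·26.450 = 20.367
Arc 2: start y=0.000, vy=20.367 → t=4.073, apex=20.740, x_land=44.210, impact vy=-20.367
  bounce: vy ← 0.77·20.367 = 15.682
Arc 3: start y=0.000, vy=15.682 → t=3.136, apex=12.297, x_land=59.516, impact vy=-15.682
  bounce: vy ← 0.77·15.682 = 12.076
Arc 4: start y=0.000, vy=12.076 → t=2.415, apex=7.291, x_land=71.302, impact vy=-12.076
  bounce: vy ← 0.77·12.076 = 9.298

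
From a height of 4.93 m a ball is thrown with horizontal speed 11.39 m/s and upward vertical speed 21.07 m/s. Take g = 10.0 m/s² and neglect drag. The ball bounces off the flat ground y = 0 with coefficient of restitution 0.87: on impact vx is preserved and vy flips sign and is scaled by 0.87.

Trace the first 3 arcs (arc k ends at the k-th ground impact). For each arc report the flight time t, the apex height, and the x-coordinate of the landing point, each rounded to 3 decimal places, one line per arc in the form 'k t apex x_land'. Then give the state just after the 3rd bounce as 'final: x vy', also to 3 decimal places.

Arc 1: start y=4.930, vy=21.070 → t=4.436, apex=27.127, x_land=50.529, impact vy=-23.293
  bounce: vy ← 0.87·23.293 = 20.265
Arc 2: start y=0.000, vy=20.265 → t=4.053, apex=20.533, x_land=96.692, impact vy=-20.265
  bounce: vy ← 0.87·20.265 = 17.630
Arc 3: start y=0.000, vy=17.630 → t=3.526, apex=15.541, x_land=136.853, impact vy=-17.630
  bounce: vy ← 0.87·17.630 = 15.338

1 4.436 27.127 50.529
2 4.053 20.533 96.692
3 3.526 15.541 136.853
final: 136.853 15.338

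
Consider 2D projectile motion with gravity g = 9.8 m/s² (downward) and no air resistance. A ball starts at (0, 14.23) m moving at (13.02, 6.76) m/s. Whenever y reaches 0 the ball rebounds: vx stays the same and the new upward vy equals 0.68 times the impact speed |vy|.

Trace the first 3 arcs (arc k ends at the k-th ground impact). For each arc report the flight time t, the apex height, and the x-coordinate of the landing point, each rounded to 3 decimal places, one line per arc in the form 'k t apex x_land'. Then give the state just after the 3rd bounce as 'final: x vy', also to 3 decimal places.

Arc 1: start y=14.230, vy=6.760 → t=2.528, apex=16.562, x_land=32.918, impact vy=-18.017
  bounce: vy ← 0.68·18.017 = 12.251
Arc 2: start y=0.000, vy=12.251 → t=2.500, apex=7.658, x_land=65.472, impact vy=-12.251
  bounce: vy ← 0.68·12.251 = 8.331
Arc 3: start y=0.000, vy=8.331 → t=1.700, apex=3.541, x_land=87.608, impact vy=-8.331
  bounce: vy ← 0.68·8.331 = 5.665

1 2.528 16.562 32.918
2 2.500 7.658 65.472
3 1.700 3.541 87.608
final: 87.608 5.665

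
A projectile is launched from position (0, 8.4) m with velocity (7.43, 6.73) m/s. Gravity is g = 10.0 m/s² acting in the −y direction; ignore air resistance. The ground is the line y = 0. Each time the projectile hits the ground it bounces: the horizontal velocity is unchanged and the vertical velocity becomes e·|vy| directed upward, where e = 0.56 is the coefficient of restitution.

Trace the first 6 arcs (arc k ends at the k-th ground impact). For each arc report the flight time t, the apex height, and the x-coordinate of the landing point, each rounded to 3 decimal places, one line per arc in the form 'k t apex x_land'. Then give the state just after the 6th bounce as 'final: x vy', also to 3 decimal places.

1 2.133 10.665 15.852
2 1.636 3.344 28.005
3 0.916 1.049 34.811
4 0.513 0.329 38.622
5 0.287 0.103 40.756
6 0.161 0.032 41.952
final: 41.952 0.450

Arc 1: start y=8.400, vy=6.730 → t=2.133, apex=10.665, x_land=15.852, impact vy=-14.605
  bounce: vy ← 0.56·14.605 = 8.179
Arc 2: start y=0.000, vy=8.179 → t=1.636, apex=3.344, x_land=28.005, impact vy=-8.179
  bounce: vy ← 0.56·8.179 = 4.580
Arc 3: start y=0.000, vy=4.580 → t=0.916, apex=1.049, x_land=34.811, impact vy=-4.580
  bounce: vy ← 0.56·4.580 = 2.565
Arc 4: start y=0.000, vy=2.565 → t=0.513, apex=0.329, x_land=38.622, impact vy=-2.565
  bounce: vy ← 0.56·2.565 = 1.436
Arc 5: start y=0.000, vy=1.436 → t=0.287, apex=0.103, x_land=40.756, impact vy=-1.436
  bounce: vy ← 0.56·1.436 = 0.804
Arc 6: start y=0.000, vy=0.804 → t=0.161, apex=0.032, x_land=41.952, impact vy=-0.804
  bounce: vy ← 0.56·0.804 = 0.450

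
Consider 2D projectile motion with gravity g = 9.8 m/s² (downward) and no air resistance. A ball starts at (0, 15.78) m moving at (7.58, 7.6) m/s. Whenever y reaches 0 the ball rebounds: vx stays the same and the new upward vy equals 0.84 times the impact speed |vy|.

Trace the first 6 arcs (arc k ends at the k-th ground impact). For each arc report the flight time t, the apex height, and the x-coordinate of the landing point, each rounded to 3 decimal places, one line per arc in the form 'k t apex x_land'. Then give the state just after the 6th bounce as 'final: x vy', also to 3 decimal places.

Arc 1: start y=15.780, vy=7.600 → t=2.730, apex=18.727, x_land=20.697, impact vy=-19.158
  bounce: vy ← 0.84·19.158 = 16.093
Arc 2: start y=0.000, vy=16.093 → t=3.284, apex=13.214, x_land=45.592, impact vy=-16.093
  bounce: vy ← 0.84·16.093 = 13.518
Arc 3: start y=0.000, vy=13.518 → t=2.759, apex=9.324, x_land=66.504, impact vy=-13.518
  bounce: vy ← 0.84·13.518 = 11.355
Arc 4: start y=0.000, vy=11.355 → t=2.317, apex=6.579, x_land=84.070, impact vy=-11.355
  bounce: vy ← 0.84·11.355 = 9.538
Arc 5: start y=0.000, vy=9.538 → t=1.947, apex=4.642, x_land=98.825, impact vy=-9.538
  bounce: vy ← 0.84·9.538 = 8.012
Arc 6: start y=0.000, vy=8.012 → t=1.635, apex=3.275, x_land=111.220, impact vy=-8.012
  bounce: vy ← 0.84·8.012 = 6.730

1 2.730 18.727 20.697
2 3.284 13.214 45.592
3 2.759 9.324 66.504
4 2.317 6.579 84.070
5 1.947 4.642 98.825
6 1.635 3.275 111.220
final: 111.220 6.730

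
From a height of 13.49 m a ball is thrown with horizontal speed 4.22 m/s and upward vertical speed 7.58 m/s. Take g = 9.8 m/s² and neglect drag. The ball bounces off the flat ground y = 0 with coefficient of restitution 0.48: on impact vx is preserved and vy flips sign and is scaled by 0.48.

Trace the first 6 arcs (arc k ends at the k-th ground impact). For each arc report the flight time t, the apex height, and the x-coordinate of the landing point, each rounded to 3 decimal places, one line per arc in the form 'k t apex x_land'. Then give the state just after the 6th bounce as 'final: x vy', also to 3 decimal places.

Arc 1: start y=13.490, vy=7.580 → t=2.604, apex=16.421, x_land=10.989, impact vy=-17.940
  bounce: vy ← 0.48·17.940 = 8.611
Arc 2: start y=0.000, vy=8.611 → t=1.757, apex=3.784, x_land=18.406, impact vy=-8.611
  bounce: vy ← 0.48·8.611 = 4.133
Arc 3: start y=0.000, vy=4.133 → t=0.844, apex=0.872, x_land=21.966, impact vy=-4.133
  bounce: vy ← 0.48·4.133 = 1.984
Arc 4: start y=0.000, vy=1.984 → t=0.405, apex=0.201, x_land=23.674, impact vy=-1.984
  bounce: vy ← 0.48·1.984 = 0.952
Arc 5: start y=0.000, vy=0.952 → t=0.194, apex=0.046, x_land=24.495, impact vy=-0.952
  bounce: vy ← 0.48·0.952 = 0.457
Arc 6: start y=0.000, vy=0.457 → t=0.093, apex=0.011, x_land=24.888, impact vy=-0.457
  bounce: vy ← 0.48·0.457 = 0.219

1 2.604 16.421 10.989
2 1.757 3.784 18.406
3 0.844 0.872 21.966
4 0.405 0.201 23.674
5 0.194 0.046 24.495
6 0.093 0.011 24.888
final: 24.888 0.219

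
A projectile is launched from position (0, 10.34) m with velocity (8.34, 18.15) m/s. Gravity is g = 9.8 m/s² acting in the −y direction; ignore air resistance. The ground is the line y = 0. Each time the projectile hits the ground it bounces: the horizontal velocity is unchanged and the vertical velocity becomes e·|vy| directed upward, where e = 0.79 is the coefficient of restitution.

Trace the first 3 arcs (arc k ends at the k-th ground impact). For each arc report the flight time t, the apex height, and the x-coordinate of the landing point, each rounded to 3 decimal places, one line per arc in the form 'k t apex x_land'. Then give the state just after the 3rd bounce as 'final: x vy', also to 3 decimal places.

1 4.206 27.147 35.077
2 3.719 16.943 66.093
3 2.938 10.574 90.595
final: 90.595 11.373

Arc 1: start y=10.340, vy=18.150 → t=4.206, apex=27.147, x_land=35.077, impact vy=-23.067
  bounce: vy ← 0.79·23.067 = 18.223
Arc 2: start y=0.000, vy=18.223 → t=3.719, apex=16.943, x_land=66.093, impact vy=-18.223
  bounce: vy ← 0.79·18.223 = 14.396
Arc 3: start y=0.000, vy=14.396 → t=2.938, apex=10.574, x_land=90.595, impact vy=-14.396
  bounce: vy ← 0.79·14.396 = 11.373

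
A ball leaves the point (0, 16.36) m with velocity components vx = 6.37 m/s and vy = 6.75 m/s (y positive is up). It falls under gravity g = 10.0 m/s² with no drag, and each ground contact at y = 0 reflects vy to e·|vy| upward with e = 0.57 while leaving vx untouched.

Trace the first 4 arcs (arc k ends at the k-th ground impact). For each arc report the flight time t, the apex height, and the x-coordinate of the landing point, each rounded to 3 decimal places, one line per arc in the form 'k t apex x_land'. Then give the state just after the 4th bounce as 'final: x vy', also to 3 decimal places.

Arc 1: start y=16.360, vy=6.750 → t=2.606, apex=18.638, x_land=16.598, impact vy=-19.307
  bounce: vy ← 0.57·19.307 = 11.005
Arc 2: start y=0.000, vy=11.005 → t=2.201, apex=6.056, x_land=30.619, impact vy=-11.005
  bounce: vy ← 0.57·11.005 = 6.273
Arc 3: start y=0.000, vy=6.273 → t=1.255, apex=1.967, x_land=38.610, impact vy=-6.273
  bounce: vy ← 0.57·6.273 = 3.576
Arc 4: start y=0.000, vy=3.576 → t=0.715, apex=0.639, x_land=43.166, impact vy=-3.576
  bounce: vy ← 0.57·3.576 = 2.038

1 2.606 18.638 16.598
2 2.201 6.056 30.619
3 1.255 1.967 38.610
4 0.715 0.639 43.166
final: 43.166 2.038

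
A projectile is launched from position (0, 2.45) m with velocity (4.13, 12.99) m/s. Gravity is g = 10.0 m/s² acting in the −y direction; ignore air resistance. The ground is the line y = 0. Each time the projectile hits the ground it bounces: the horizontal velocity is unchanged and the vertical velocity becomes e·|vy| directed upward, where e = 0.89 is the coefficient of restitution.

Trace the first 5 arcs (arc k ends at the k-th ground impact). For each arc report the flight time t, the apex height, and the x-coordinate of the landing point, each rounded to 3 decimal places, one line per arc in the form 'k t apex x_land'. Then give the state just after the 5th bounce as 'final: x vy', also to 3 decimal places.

1 2.775 10.887 11.459
2 2.627 8.624 22.307
3 2.338 6.831 31.961
4 2.081 5.411 40.554
5 1.852 4.286 48.201
final: 48.201 8.240

Arc 1: start y=2.450, vy=12.990 → t=2.775, apex=10.887, x_land=11.459, impact vy=-14.756
  bounce: vy ← 0.89·14.756 = 13.133
Arc 2: start y=0.000, vy=13.133 → t=2.627, apex=8.624, x_land=22.307, impact vy=-13.133
  bounce: vy ← 0.89·13.133 = 11.688
Arc 3: start y=0.000, vy=11.688 → t=2.338, apex=6.831, x_land=31.961, impact vy=-11.688
  bounce: vy ← 0.89·11.688 = 10.403
Arc 4: start y=0.000, vy=10.403 → t=2.081, apex=5.411, x_land=40.554, impact vy=-10.403
  bounce: vy ← 0.89·10.403 = 9.258
Arc 5: start y=0.000, vy=9.258 → t=1.852, apex=4.286, x_land=48.201, impact vy=-9.258
  bounce: vy ← 0.89·9.258 = 8.240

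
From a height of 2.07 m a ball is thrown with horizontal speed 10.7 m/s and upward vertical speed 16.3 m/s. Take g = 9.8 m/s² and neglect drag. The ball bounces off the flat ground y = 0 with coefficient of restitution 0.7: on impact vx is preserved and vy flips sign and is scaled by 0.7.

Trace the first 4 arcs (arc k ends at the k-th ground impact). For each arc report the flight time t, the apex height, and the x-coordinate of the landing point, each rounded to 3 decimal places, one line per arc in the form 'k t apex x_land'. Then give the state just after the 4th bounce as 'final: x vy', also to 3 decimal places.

1 3.449 15.626 36.904
2 2.500 7.657 63.655
3 1.750 3.752 82.380
4 1.225 1.838 95.488
final: 95.488 4.202

Arc 1: start y=2.070, vy=16.300 → t=3.449, apex=15.626, x_land=36.904, impact vy=-17.500
  bounce: vy ← 0.7·17.500 = 12.250
Arc 2: start y=0.000, vy=12.250 → t=2.500, apex=7.657, x_land=63.655, impact vy=-12.250
  bounce: vy ← 0.7·12.250 = 8.575
Arc 3: start y=0.000, vy=8.575 → t=1.750, apex=3.752, x_land=82.380, impact vy=-8.575
  bounce: vy ← 0.7·8.575 = 6.003
Arc 4: start y=0.000, vy=6.003 → t=1.225, apex=1.838, x_land=95.488, impact vy=-6.003
  bounce: vy ← 0.7·6.003 = 4.202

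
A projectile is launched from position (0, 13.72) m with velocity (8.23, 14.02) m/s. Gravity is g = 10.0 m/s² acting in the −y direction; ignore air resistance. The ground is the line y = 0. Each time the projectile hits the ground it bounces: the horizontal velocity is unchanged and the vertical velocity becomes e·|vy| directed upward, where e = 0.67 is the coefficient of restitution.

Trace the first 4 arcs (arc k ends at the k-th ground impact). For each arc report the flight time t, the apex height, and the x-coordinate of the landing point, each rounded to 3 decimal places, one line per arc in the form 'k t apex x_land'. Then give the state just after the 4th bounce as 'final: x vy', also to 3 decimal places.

Arc 1: start y=13.720, vy=14.020 → t=3.572, apex=23.548, x_land=29.399, impact vy=-21.702
  bounce: vy ← 0.67·21.702 = 14.540
Arc 2: start y=0.000, vy=14.540 → t=2.908, apex=10.571, x_land=53.332, impact vy=-14.540
  bounce: vy ← 0.67·14.540 = 9.742
Arc 3: start y=0.000, vy=9.742 → t=1.948, apex=4.745, x_land=69.367, impact vy=-9.742
  bounce: vy ← 0.67·9.742 = 6.527
Arc 4: start y=0.000, vy=6.527 → t=1.305, apex=2.130, x_land=80.110, impact vy=-6.527
  bounce: vy ← 0.67·6.527 = 4.373

1 3.572 23.548 29.399
2 2.908 10.571 53.332
3 1.948 4.745 69.367
4 1.305 2.130 80.110
final: 80.110 4.373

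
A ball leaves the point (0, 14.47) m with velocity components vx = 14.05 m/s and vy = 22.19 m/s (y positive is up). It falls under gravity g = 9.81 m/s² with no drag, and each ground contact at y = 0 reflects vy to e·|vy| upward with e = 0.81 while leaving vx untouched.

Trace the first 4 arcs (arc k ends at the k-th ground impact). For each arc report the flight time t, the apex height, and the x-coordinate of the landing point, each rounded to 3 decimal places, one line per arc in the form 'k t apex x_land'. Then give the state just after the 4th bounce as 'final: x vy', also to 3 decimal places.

1 5.102 39.567 71.685
2 4.601 25.960 136.330
3 3.727 17.032 188.693
4 3.019 11.175 231.107
final: 231.107 11.994

Arc 1: start y=14.470, vy=22.190 → t=5.102, apex=39.567, x_land=71.685, impact vy=-27.862
  bounce: vy ← 0.81·27.862 = 22.568
Arc 2: start y=0.000, vy=22.568 → t=4.601, apex=25.960, x_land=136.330, impact vy=-22.568
  bounce: vy ← 0.81·22.568 = 18.280
Arc 3: start y=0.000, vy=18.280 → t=3.727, apex=17.032, x_land=188.693, impact vy=-18.280
  bounce: vy ← 0.81·18.280 = 14.807
Arc 4: start y=0.000, vy=14.807 → t=3.019, apex=11.175, x_land=231.107, impact vy=-14.807
  bounce: vy ← 0.81·14.807 = 11.994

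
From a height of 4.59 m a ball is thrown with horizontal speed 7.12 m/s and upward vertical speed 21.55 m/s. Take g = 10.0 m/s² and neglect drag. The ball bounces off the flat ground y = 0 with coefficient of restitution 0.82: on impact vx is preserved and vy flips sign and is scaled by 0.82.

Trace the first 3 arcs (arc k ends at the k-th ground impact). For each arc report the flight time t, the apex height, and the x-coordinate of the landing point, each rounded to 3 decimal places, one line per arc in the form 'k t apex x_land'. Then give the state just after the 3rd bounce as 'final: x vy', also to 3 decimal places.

Arc 1: start y=4.590, vy=21.550 → t=4.513, apex=27.810, x_land=32.135, impact vy=-23.584
  bounce: vy ← 0.82·23.584 = 19.339
Arc 2: start y=0.000, vy=19.339 → t=3.868, apex=18.700, x_land=59.674, impact vy=-19.339
  bounce: vy ← 0.82·19.339 = 15.858
Arc 3: start y=0.000, vy=15.858 → t=3.172, apex=12.574, x_land=82.255, impact vy=-15.858
  bounce: vy ← 0.82·15.858 = 13.003

1 4.513 27.810 32.135
2 3.868 18.700 59.674
3 3.172 12.574 82.255
final: 82.255 13.003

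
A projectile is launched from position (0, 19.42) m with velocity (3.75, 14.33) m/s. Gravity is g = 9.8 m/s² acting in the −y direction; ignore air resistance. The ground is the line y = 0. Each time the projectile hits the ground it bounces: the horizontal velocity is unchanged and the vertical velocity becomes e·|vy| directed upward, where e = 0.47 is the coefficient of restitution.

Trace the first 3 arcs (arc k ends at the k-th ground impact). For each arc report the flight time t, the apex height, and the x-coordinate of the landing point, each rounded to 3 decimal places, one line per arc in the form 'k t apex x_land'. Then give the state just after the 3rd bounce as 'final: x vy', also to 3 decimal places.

Arc 1: start y=19.420, vy=14.330 → t=3.932, apex=29.897, x_land=14.746, impact vy=-24.207
  bounce: vy ← 0.47·24.207 = 11.377
Arc 2: start y=0.000, vy=11.377 → t=2.322, apex=6.604, x_land=23.453, impact vy=-11.377
  bounce: vy ← 0.47·11.377 = 5.347
Arc 3: start y=0.000, vy=5.347 → t=1.091, apex=1.459, x_land=27.546, impact vy=-5.347
  bounce: vy ← 0.47·5.347 = 2.513

1 3.932 29.897 14.746
2 2.322 6.604 23.453
3 1.091 1.459 27.546
final: 27.546 2.513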